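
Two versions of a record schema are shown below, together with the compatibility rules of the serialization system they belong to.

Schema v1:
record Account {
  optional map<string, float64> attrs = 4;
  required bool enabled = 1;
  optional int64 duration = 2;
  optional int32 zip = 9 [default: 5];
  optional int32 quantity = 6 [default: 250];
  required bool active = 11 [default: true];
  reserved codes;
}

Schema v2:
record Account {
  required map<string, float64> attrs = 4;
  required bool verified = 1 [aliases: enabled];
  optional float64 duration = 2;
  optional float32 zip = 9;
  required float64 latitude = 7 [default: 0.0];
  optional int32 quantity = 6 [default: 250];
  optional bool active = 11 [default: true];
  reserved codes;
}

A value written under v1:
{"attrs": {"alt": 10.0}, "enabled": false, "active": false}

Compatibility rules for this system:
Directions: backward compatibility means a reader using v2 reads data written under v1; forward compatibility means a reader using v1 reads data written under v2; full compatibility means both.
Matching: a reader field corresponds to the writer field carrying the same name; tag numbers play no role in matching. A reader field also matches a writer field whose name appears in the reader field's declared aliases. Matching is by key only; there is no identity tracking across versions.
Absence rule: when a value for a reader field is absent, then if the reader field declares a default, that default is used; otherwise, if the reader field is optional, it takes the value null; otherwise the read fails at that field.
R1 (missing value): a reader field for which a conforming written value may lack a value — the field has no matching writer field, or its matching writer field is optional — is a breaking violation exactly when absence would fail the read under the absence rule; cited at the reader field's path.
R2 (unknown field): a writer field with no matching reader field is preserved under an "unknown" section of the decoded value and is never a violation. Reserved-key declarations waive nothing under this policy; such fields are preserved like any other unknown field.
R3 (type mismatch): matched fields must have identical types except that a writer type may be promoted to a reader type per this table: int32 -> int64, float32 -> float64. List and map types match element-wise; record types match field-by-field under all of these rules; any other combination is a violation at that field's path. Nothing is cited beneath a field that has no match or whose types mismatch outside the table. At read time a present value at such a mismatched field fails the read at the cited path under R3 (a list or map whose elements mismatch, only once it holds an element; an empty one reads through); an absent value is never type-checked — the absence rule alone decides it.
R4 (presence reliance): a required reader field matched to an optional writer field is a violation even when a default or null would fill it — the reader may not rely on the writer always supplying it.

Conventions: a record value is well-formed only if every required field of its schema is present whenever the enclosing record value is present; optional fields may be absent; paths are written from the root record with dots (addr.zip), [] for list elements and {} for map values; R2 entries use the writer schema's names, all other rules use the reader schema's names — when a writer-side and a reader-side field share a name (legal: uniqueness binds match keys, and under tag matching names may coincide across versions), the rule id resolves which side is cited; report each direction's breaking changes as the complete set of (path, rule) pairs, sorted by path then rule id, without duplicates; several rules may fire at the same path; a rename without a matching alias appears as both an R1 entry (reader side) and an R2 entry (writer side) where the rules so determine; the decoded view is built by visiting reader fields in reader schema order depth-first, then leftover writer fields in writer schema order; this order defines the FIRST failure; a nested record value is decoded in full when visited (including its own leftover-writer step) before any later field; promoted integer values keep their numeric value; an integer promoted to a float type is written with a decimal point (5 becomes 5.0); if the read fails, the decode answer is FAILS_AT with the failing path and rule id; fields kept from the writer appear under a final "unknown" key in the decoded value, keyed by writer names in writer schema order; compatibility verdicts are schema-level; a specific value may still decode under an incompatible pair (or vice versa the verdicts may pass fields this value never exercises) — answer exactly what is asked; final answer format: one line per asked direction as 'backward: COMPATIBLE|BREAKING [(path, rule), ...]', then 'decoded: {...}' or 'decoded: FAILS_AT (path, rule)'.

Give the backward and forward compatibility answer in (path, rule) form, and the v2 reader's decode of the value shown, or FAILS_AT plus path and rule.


each type pair in Account: writer, then reader
backward for Account (reader v2, writer v1):
  attrs: paired with writer attrs (map<string, float64> -> map<string, float64>; writer optional)
  verified: paired with writer enabled (bool -> bool; writer required)
  duration: paired with writer duration (int64 -> float64; writer optional)
  zip: paired with writer zip (int32 -> float32; writer optional)
  no writer field matches reader latitude
  quantity: paired with writer quantity (int32 -> int32; writer optional)
  active: paired with writer active (bool -> bool; writer required)
  rule R1 violated at attrs
  rule R4 violated at attrs
  rule R3 violated at duration
  rule R3 violated at zip
  => backward verdict for Account: BREAKING, 4 violation(s)
forward for Account (reader v1, writer v2):
  attrs: paired with writer attrs (map<string, float64> -> map<string, float64>; writer required)
  no writer field matches reader enabled
  duration: paired with writer duration (float64 -> int64; writer optional)
  zip: paired with writer zip (float32 -> int32; writer optional)
  quantity: paired with writer quantity (int32 -> int32; writer optional)
  active: paired with writer active (bool -> bool; writer optional)
  verified (writer side), unknown to reader
  latitude (writer side), unknown to reader
  rule R4 violated at active
  rule R3 violated at duration
  rule R1 violated at enabled
  rule R3 violated at zip
  => forward verdict for Account: BREAKING, 4 violation(s)
decode walk for Account under reader schema v2:
  attrs := {"alt": 10.0}
  verified := false (from writer enabled)
  duration := null (absent, optional -> null)
  zip := null (absent, optional -> null)
  latitude := 0.0 (absent -> default)
  quantity := 250 (absent -> default)
  active := false
  => decoded: {"attrs": {"alt": 10.0}, "verified": false, "duration": null, "zip": null, "latitude": 0.0, "quantity": 250, "active": false}

backward: BREAKING [(attrs, R1), (attrs, R4), (duration, R3), (zip, R3)]; forward: BREAKING [(active, R4), (duration, R3), (enabled, R1), (zip, R3)]; decoded: {"attrs": {"alt": 10.0}, "verified": false, "duration": null, "zip": null, "latitude": 0.0, "quantity": 250, "active": false}


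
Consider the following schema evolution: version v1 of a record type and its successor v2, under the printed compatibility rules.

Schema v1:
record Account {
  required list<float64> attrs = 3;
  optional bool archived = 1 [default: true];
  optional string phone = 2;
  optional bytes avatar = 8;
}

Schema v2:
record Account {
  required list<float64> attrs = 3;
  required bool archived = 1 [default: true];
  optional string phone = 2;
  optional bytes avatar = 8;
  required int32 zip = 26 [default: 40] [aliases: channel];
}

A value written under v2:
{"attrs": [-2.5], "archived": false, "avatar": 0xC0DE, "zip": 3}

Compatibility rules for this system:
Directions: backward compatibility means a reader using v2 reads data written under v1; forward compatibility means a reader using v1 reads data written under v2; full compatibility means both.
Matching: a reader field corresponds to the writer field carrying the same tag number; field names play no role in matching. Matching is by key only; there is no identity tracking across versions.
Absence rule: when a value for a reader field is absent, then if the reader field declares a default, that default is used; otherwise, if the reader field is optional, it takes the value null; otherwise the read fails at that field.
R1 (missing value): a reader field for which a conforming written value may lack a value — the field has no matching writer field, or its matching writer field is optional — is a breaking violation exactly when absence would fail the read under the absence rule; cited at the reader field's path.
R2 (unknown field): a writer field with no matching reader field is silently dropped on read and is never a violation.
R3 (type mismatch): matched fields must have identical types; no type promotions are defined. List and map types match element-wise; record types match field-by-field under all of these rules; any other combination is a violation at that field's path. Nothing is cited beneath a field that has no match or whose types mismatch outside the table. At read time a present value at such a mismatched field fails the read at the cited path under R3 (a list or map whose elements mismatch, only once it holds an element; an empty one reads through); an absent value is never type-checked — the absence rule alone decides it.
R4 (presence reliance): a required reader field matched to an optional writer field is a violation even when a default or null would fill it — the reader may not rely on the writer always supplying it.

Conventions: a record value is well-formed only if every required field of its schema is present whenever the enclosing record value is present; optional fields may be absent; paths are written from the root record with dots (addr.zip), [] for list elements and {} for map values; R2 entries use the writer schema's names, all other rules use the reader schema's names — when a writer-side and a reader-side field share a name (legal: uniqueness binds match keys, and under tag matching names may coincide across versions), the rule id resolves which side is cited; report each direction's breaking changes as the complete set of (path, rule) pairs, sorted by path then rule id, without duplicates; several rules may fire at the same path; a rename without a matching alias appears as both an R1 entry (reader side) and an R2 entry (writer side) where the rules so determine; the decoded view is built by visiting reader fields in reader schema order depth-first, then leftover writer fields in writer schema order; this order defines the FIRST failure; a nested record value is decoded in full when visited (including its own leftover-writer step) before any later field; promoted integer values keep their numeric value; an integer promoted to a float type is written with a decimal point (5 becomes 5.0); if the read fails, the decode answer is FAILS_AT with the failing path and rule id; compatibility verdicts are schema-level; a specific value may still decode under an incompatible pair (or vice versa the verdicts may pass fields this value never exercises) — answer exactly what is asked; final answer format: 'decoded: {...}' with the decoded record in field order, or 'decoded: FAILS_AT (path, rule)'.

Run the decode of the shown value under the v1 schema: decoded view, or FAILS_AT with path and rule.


arrows below run writer -> reader for Account
decode (reader v1):
  attrs := [-2.5]
  archived := false
  phone := null (absent, optional -> null)
  avatar := 0xC0DE
  writer zip: unknown -> dropped
  => decoded: {"attrs": [-2.5], "archived": false, "phone": null, "avatar": 0xC0DE}
the other Account changes do not affect what is asked:
  field archived in record Account: optional changed to required -> affects the rule determinations only; this particular Account value decodes identically
  added field zip to record Account: required int32, tag 26, default 40 (in v2 it sits last) -> inert under this dialect — no rule fires on Account and the result does not move

decoded: {"attrs": [-2.5], "archived": false, "phone": null, "avatar": 0xC0DE}


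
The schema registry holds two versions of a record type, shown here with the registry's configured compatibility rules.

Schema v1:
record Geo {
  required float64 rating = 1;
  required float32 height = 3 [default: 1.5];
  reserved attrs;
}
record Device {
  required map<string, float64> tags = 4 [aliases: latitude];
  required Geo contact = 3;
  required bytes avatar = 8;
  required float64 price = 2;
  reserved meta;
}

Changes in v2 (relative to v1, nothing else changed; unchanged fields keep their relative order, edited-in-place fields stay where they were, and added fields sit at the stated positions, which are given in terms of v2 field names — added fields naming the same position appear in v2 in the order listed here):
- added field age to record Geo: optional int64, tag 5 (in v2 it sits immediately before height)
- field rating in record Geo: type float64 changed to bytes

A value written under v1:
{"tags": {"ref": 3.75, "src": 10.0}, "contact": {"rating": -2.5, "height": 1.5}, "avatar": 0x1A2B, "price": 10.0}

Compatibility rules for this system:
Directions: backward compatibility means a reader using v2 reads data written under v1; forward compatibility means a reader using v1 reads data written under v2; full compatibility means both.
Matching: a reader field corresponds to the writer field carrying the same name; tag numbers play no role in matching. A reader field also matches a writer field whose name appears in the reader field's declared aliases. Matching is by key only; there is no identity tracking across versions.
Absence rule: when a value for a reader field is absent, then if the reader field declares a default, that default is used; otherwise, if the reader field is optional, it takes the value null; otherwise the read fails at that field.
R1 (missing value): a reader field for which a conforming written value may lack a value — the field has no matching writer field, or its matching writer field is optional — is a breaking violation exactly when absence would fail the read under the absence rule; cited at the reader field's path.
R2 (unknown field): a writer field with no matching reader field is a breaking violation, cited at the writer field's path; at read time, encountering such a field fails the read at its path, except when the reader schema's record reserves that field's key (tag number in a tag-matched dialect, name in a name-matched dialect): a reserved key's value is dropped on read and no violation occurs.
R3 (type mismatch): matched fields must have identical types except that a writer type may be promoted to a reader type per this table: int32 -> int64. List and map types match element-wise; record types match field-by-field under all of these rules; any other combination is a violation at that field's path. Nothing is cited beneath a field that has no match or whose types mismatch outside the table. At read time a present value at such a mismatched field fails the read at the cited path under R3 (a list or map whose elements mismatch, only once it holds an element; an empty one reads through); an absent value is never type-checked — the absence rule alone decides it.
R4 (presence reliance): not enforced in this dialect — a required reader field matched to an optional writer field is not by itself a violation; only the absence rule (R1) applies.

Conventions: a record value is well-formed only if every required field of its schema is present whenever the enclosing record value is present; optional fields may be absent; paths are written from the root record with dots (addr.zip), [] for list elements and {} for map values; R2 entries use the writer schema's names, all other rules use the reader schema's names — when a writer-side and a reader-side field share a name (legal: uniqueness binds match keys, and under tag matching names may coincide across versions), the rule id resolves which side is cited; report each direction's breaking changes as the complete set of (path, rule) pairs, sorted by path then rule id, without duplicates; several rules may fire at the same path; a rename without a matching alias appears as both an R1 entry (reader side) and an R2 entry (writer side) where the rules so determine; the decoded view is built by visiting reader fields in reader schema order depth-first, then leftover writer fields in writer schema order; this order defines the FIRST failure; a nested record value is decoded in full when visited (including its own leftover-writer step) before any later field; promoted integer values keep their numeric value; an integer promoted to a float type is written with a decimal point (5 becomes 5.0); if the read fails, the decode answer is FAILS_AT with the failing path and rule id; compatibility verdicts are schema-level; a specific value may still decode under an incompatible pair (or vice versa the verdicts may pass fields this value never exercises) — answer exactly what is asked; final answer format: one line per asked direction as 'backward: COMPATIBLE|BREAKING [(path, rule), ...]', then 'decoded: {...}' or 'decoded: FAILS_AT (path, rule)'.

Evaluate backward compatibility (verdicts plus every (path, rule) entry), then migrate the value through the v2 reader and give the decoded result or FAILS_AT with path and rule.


backward: BREAKING [(contact.rating, R3)]; decoded: FAILS_AT (contact.rating, R3)

each type pair in Device: writer, then reader
backward pass over Device, reader schema v2, writer schema v1:
  writer required, map<string, float64> -> map<string, float64>: reader tags maps from writer tags
  writer required, Geo -> Geo: reader contact maps from writer contact
  writer required, bytes -> bytes: reader avatar maps from writer avatar
  writer required, float64 -> float64: reader price maps from writer price
  writer required, float64 -> bytes: reader contact.rating maps from writer contact.rating
  no writer field matches reader contact.age
  writer required, float32 -> float32: reader contact.height maps from writer contact.height
  rule R3 violated at contact.rating
  => 1 violation(s): backward is BREAKING for Device
migrating the Device value to v2:
  tags := {"ref": 3.75, "src": 10.0}
  read fails at contact.rating under R3
  => FAILS_AT (contact.rating, R3)
diffs on Device not affecting the asked answer:
  added field age to record Geo: optional int64, tag 5 (in v2 it sits immediately before height) -> matters only for Device's forward compatibility — outside the asked direction


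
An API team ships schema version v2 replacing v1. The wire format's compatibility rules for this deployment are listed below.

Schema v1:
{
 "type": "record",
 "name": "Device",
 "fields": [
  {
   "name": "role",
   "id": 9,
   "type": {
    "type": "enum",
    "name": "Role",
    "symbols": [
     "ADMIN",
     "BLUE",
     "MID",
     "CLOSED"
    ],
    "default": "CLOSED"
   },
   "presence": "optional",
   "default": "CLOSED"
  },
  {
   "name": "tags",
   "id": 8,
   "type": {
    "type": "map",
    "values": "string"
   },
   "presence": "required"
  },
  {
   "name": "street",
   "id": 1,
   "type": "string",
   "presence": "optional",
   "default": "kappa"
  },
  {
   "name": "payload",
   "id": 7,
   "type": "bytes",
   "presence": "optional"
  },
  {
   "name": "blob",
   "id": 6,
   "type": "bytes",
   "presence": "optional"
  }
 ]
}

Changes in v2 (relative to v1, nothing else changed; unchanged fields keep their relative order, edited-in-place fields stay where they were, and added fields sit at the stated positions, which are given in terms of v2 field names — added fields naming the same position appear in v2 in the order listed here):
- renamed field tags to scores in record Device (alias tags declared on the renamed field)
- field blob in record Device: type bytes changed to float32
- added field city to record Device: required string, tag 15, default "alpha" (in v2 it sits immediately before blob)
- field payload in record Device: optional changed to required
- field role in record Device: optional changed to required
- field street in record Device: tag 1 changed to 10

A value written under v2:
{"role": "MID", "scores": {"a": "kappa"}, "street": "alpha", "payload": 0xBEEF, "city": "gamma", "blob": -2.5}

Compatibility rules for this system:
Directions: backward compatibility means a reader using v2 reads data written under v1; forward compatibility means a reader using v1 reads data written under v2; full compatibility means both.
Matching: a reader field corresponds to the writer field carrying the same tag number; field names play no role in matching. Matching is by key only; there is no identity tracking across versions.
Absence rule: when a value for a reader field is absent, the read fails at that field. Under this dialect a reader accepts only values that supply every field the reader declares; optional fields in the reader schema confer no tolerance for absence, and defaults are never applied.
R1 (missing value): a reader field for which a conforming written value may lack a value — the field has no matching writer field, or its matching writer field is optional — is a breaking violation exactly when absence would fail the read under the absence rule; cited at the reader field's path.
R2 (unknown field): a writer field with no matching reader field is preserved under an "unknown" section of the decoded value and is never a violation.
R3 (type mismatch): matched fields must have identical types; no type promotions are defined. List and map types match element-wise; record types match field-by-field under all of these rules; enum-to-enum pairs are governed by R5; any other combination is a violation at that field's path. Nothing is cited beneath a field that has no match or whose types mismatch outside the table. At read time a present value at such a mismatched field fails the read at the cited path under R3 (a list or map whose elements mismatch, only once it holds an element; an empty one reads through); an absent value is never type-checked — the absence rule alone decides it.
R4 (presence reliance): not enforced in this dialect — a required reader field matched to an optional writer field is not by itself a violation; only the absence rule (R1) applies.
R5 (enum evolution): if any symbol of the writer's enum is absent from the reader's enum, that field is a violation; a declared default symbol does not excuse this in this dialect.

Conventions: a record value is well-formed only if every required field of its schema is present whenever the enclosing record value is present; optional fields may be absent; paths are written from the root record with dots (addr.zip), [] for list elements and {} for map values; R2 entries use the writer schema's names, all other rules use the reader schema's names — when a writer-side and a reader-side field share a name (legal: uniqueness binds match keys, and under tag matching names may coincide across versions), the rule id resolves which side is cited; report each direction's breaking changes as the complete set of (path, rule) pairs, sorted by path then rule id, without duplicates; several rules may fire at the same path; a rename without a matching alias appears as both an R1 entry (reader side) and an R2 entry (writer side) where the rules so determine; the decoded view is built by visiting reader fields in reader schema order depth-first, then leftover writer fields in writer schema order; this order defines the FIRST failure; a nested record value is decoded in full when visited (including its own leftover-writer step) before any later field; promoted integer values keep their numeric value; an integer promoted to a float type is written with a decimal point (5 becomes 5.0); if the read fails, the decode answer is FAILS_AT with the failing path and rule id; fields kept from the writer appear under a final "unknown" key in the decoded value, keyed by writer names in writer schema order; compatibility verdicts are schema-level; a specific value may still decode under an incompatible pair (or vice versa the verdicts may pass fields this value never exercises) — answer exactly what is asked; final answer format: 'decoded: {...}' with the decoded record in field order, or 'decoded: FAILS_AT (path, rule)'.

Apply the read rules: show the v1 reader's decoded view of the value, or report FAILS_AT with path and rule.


arrows below run writer -> reader for Device
decode walk for Device under reader schema v1:
  role := "MID"
  tags := {"a": "kappa"} (from writer scores)
  read fails at street under R1 (no fill)
  => FAILS_AT (street, R1)
checking off the Device differences that do not matter here:
  renamed field tags to scores in record Device (alias tags declared on the renamed field) -> triggers nothing under the printed rules; the Device answer is the same either way
  field blob in record Device: type bytes changed to float32 -> matters for Device compatibility verdicts, not for this value's decode
  added field city to record Device: required string, tag 15, default "alpha" (in v2 it sits immediately before blob) -> matters for Device compatibility verdicts, not for this value's decode
  field payload in record Device: optional changed to required -> matters for Device compatibility verdicts, not for this value's decode
  field role in record Device: optional changed to required -> matters for Device compatibility verdicts, not for this value's decode

decoded: FAILS_AT (street, R1)


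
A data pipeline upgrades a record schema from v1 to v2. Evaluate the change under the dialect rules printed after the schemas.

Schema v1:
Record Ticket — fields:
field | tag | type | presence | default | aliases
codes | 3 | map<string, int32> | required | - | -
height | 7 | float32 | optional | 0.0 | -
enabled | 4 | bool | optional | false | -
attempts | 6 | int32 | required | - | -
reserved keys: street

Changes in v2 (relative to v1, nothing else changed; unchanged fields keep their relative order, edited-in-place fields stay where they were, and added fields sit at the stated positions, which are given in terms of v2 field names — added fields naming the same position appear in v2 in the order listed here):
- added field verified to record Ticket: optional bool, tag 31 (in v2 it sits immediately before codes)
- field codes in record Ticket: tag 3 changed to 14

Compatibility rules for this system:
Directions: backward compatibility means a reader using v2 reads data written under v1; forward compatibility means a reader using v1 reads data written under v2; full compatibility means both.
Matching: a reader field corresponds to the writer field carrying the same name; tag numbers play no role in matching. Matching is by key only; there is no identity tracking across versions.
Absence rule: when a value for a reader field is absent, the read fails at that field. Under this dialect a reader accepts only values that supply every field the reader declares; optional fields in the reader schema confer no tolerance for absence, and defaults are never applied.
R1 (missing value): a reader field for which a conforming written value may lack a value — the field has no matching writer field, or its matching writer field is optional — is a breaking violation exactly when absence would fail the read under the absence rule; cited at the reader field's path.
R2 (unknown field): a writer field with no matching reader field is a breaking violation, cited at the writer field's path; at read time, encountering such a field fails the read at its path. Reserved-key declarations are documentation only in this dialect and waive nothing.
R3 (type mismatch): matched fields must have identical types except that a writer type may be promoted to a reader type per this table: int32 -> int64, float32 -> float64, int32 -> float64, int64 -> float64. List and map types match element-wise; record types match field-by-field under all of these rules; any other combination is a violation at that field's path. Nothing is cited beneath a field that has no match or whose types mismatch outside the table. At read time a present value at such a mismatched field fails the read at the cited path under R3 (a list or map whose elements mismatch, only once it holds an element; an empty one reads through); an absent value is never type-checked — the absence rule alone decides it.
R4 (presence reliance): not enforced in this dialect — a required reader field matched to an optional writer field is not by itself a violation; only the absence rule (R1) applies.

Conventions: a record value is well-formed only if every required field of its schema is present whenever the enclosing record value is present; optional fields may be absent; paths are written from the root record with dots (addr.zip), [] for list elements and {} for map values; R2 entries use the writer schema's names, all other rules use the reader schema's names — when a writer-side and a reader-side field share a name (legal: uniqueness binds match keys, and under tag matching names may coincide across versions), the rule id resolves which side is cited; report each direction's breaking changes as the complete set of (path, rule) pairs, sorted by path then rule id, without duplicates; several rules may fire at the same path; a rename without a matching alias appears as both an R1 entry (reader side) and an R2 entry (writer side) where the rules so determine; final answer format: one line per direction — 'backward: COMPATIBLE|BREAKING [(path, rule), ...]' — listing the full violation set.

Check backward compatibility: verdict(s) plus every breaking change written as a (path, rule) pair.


each type pair in Ticket: writer, then reader
backward pass over Ticket, reader schema v2, writer schema v1:
  no writer field matches reader verified
  codes: map<string, int32> -> map<string, int32>, writer required; from codes
  height: float32 -> float32, writer optional; from height
  enabled: bool -> bool, writer optional; from enabled
  attempts: int32 -> int32, writer required; from attempts
  rule R1 violated at enabled
  rule R1 violated at height
  rule R1 violated at verified
  => 3 violation(s): backward is BREAKING for Ticket
remaining Ticket differences; none change what is asked:
  field codes in record Ticket: tag 3 changed to 14 -> triggers nothing under Ticket's printed rules — same verdict

backward: BREAKING [(enabled, R1), (height, R1), (verified, R1)]


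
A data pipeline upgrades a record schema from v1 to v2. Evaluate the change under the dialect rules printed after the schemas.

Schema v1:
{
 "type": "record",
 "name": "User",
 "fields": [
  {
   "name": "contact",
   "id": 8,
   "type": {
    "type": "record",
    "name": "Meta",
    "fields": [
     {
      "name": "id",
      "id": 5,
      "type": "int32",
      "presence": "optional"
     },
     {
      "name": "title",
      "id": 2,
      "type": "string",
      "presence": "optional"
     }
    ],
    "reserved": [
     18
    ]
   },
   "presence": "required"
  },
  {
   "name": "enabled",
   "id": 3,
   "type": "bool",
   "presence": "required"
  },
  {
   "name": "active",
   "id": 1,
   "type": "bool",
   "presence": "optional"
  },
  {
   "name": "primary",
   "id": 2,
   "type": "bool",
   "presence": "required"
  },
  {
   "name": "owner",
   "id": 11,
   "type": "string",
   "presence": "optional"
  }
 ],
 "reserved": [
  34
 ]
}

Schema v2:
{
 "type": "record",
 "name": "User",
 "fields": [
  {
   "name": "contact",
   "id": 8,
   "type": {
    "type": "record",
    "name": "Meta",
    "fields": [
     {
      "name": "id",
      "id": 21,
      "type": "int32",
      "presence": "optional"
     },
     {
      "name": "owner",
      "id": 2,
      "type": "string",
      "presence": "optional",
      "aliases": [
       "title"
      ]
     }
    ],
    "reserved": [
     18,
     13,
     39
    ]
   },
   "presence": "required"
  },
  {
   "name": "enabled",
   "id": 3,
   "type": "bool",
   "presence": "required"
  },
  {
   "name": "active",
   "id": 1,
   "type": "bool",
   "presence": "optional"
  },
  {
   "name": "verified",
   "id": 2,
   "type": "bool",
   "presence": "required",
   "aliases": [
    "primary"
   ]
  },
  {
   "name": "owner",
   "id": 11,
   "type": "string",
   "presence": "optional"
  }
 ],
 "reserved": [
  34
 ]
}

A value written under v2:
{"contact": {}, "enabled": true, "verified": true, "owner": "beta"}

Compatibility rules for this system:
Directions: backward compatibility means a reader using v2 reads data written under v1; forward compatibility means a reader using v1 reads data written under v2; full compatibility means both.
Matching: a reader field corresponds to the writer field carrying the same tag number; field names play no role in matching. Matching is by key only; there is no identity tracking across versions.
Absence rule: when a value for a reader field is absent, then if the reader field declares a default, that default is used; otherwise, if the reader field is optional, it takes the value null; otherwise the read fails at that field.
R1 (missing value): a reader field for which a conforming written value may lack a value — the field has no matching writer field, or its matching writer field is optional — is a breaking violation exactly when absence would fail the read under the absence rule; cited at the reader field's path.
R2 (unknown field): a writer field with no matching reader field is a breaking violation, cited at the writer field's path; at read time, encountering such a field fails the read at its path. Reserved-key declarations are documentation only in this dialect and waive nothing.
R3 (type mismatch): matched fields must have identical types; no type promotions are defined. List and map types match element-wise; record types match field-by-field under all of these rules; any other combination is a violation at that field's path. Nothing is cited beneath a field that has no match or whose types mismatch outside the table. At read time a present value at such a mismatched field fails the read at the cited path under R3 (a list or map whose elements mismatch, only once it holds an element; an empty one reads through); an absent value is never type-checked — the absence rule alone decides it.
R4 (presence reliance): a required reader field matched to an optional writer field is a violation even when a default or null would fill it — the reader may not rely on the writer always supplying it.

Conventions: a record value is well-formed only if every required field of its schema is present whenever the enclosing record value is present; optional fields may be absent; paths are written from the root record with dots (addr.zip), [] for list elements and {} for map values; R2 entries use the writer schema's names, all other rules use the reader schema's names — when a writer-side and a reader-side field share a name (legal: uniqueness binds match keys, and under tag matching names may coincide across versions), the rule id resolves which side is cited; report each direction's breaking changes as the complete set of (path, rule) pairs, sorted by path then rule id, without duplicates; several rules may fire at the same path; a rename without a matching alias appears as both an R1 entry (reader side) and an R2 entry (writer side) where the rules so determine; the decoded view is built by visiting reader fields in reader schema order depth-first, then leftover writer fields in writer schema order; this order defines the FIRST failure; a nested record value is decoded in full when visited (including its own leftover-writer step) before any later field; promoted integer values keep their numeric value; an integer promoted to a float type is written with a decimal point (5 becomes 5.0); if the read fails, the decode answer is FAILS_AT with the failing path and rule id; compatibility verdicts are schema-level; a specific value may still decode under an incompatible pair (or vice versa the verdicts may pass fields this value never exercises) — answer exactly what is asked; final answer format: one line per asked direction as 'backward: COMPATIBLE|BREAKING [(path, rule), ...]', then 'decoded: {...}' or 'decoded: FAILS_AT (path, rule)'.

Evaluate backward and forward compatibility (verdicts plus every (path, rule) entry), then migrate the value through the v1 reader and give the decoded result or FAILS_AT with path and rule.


backward: BREAKING [(contact.id, R2)]; forward: BREAKING [(contact.id, R2)]; decoded: {"contact": {"id": null, "title": null}, "enabled": true, "active": null, "primary": true, "owner": "beta"}

arrows below run writer -> reader for User
backward analysis of User with v2 as reader and v1 as writer:
  contact: Meta -> Meta, writer required; from contact
  enabled: bool -> bool, writer required; from enabled
  active: bool -> bool, writer optional; from active
  verified: bool -> bool, writer required; from primary
  owner: string -> string, writer optional; from owner
  contact.id: no writer-side match
  contact.owner: string -> string, writer optional; from contact.title
  writer contact.id: unknown to reader
  R2 fires at contact.id
  => 1 violation(s): backward is BREAKING for User
forward analysis of User with v1 as reader and v2 as writer:
  contact: Meta -> Meta, writer required; from contact
  enabled: bool -> bool, writer required; from enabled
  active: bool -> bool, writer optional; from active
  primary: bool -> bool, writer required; from verified
  owner: string -> string, writer optional; from owner
  contact.id: no writer-side match
  contact.title: string -> string, writer optional; from contact.owner
  writer contact.id: unknown to reader
  R2 fires at contact.id
  => 1 violation(s): forward is BREAKING for User
decoding the User value with the v1 reader:
  contact.id := null (absent, optional -> null)
  contact.title := null (absent, optional -> null)
  enabled := true
  active := null (absent, optional -> null)
  primary := true (from writer verified)
  owner := "beta"
  => decoded: {"contact": {"id": null, "title": null}, "enabled": true, "active": null, "primary": true, "owner": "beta"}


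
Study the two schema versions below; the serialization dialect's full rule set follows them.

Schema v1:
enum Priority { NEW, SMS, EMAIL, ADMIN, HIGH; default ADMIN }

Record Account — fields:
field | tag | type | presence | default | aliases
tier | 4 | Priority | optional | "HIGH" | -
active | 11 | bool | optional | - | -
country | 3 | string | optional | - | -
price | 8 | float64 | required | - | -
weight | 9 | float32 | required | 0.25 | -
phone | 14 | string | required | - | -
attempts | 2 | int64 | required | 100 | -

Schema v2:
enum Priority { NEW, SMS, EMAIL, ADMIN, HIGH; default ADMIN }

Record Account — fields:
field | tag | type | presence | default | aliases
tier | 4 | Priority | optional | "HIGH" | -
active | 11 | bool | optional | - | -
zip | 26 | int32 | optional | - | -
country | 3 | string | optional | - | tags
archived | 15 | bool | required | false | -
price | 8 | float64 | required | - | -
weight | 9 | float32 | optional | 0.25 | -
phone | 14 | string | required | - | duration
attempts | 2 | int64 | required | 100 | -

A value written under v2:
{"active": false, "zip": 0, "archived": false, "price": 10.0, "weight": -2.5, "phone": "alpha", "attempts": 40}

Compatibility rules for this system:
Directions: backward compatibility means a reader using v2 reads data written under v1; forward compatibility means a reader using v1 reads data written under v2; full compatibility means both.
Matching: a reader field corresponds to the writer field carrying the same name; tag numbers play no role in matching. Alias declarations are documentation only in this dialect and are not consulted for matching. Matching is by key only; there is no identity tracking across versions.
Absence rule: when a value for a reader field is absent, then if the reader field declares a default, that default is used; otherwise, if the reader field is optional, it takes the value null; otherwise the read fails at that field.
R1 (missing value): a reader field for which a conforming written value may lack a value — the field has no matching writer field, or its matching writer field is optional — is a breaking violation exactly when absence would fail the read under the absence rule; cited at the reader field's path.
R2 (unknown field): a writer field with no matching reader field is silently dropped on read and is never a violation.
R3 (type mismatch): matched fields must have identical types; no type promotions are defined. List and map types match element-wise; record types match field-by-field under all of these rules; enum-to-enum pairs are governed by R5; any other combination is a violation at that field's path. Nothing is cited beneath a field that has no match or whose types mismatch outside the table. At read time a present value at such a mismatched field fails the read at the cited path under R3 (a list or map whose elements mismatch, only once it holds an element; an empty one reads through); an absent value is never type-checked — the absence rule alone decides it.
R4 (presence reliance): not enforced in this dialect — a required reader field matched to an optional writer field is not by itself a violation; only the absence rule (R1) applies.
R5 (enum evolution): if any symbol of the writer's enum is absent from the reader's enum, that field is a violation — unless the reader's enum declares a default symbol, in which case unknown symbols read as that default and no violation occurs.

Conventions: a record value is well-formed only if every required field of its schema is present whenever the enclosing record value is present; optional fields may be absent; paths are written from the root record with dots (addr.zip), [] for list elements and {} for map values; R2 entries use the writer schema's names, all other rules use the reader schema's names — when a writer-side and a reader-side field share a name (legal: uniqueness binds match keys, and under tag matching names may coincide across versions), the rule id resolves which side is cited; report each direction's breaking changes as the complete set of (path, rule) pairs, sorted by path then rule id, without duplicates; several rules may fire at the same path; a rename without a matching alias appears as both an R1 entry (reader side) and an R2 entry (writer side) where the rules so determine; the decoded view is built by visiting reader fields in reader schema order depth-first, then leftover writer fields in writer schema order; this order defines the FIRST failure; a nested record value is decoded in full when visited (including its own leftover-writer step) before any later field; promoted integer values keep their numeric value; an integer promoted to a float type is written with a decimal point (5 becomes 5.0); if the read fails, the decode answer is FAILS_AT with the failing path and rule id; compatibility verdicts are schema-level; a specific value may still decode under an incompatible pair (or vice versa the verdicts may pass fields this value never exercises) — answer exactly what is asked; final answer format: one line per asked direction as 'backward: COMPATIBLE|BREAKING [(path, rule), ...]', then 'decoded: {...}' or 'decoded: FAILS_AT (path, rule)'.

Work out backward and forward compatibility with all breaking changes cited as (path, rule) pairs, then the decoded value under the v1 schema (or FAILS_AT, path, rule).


backward: COMPATIBLE []; forward: COMPATIBLE []; decoded: {"tier": "HIGH", "active": false, "country": null, "price": 10.0, "weight": -2.5, "phone": "alpha", "attempts": 40}

each type pair in Account: writer, then reader
backward on Account — v2 reading data written by v1:
  Priority -> Priority, writer optional: tier aligns to tier
  bool -> bool, writer optional: active aligns to active
  zip: no writer-side match
  string -> string, writer optional: country aligns to country
  archived: no writer-side match
  float64 -> float64, writer required: price aligns to price
  float32 -> float32, writer required: weight aligns to weight
  string -> string, writer required: phone aligns to phone
  int64 -> int64, writer required: attempts aligns to attempts
  => backward verdict for Account: COMPATIBLE, no violations
forward on Account — v1 reading data written by v2:
  Priority -> Priority, writer optional: tier aligns to tier
  bool -> bool, writer optional: active aligns to active
  string -> string, writer optional: country aligns to country
  float64 -> float64, writer required: price aligns to price
  float32 -> float32, writer optional: weight aligns to weight
  string -> string, writer required: phone aligns to phone
  int64 -> int64, writer required: attempts aligns to attempts
  zip (writer side), unknown to reader
  archived (writer side), unknown to reader
  => forward verdict for Account: COMPATIBLE, no violations
decode (reader v1):
  tier := "HIGH" (absent -> default)
  active := false
  country := null (absent, optional -> null)
  price := 10.0
  weight := -2.5
  phone := "alpha"
  attempts := 40
  writer zip: unknown -> dropped
  writer archived: unknown -> dropped
  => decoded: {"tier": "HIGH", "active": false, "country": null, "price": 10.0, "weight": -2.5, "phone": "alpha", "attempts": 40}
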